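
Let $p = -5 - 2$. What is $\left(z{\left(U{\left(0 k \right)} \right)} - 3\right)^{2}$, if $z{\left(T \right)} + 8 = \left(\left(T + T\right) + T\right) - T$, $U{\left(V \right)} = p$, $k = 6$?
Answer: $625$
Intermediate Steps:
$p = -7$ ($p = -5 - 2 = -7$)
$U{\left(V \right)} = -7$
$z{\left(T \right)} = -8 + 2 T$ ($z{\left(T \right)} = -8 + \left(\left(\left(T + T\right) + T\right) - T\right) = -8 + \left(\left(2 T + T\right) - T\right) = -8 + \left(3 T - T\right) = -8 + 2 T$)
$\left(z{\left(U{\left(0 k \right)} \right)} - 3\right)^{2} = \left(\left(-8 + 2 \left(-7\right)\right) - 3\right)^{2} = \left(\left(-8 - 14\right) - 3\right)^{2} = \left(-22 - 3\right)^{2} = \left(-25\right)^{2} = 625$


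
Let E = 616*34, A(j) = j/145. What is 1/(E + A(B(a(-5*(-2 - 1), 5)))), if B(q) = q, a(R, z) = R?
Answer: 29/607379 ≈ 4.7746e-5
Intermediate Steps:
A(j) = j/145 (A(j) = j*(1/145) = j/145)
E = 20944
1/(E + A(B(a(-5*(-2 - 1), 5)))) = 1/(20944 + (-5*(-2 - 1))/145) = 1/(20944 + (-5*(-3))/145) = 1/(20944 + (1/145)*15) = 1/(20944 + 3/29) = 1/(607379/29) = 29/607379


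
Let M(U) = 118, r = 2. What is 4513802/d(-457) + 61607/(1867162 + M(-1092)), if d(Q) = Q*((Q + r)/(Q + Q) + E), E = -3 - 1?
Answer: 16857261601127/5977163280 ≈ 2820.3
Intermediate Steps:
E = -4
d(Q) = Q*(-4 + (2 + Q)/(2*Q)) (d(Q) = Q*((Q + 2)/(Q + Q) - 4) = Q*((2 + Q)/((2*Q)) - 4) = Q*((2 + Q)*(1/(2*Q)) - 4) = Q*((2 + Q)/(2*Q) - 4) = Q*(-4 + (2 + Q)/(2*Q)))
4513802/d(-457) + 61607/(1867162 + M(-1092)) = 4513802/(1 - 7/2*(-457)) + 61607/(1867162 + 118) = 4513802/(1 + 3199/2) + 61607/1867280 = 4513802/(3201/2) + 61607*(1/1867280) = 4513802*(2/3201) + 61607/1867280 = 9027604/3201 + 61607/1867280 = 16857261601127/5977163280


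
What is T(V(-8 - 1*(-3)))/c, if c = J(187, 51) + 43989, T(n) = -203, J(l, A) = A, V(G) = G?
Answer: -203/44040 ≈ -0.0046094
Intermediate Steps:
c = 44040 (c = 51 + 43989 = 44040)
T(V(-8 - 1*(-3)))/c = -203/44040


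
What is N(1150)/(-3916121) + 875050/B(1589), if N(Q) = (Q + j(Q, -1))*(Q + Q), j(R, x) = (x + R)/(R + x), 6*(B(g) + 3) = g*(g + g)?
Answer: 9035692225/24843871624 ≈ 0.36370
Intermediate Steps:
B(g) = -3 + g²/3 (B(g) = -3 + (g*(g + g))/6 = -3 + (g*(2*g))/6 = -3 + (2*g²)/6 = -3 + g²/3)
j(R, x) = 1 (j(R, x) = (R + x)/(R + x) = 1)
N(Q) = 2*Q*(1 + Q) (N(Q) = (Q + 1)*(Q + Q) = (1 + Q)*(2*Q) = 2*Q*(1 + Q))
N(1150)/(-3916121) + 875050/B(1589) = (2*1150*(1 + 1150))/(-3916121) + 875050/(-3 + (⅓)*1589²) = (2*1150*1151)*(-1/3916121) + 875050/(-3 + (⅓)*2524921) = 2647300*(-1/3916121) + 875050/(-3 + 2524921/3) = -2647300/3916121 + 875050/(2524912/3) = -2647300/3916121 + 875050*(3/2524912) = -2647300/3916121 + 1312575/1262456 = 9035692225/24843871624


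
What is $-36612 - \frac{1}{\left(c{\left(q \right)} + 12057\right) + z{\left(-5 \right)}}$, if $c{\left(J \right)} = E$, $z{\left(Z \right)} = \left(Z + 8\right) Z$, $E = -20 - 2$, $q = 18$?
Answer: $- \frac{440076241}{12020} \approx -36612.0$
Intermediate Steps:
$E = -22$ ($E = -20 - 2 = -22$)
$z{\left(Z \right)} = Z \left(8 + Z\right)$ ($z{\left(Z \right)} = \left(8 + Z\right) Z = Z \left(8 + Z\right)$)
$c{\left(J \right)} = -22$
$-36612 - \frac{1}{\left(c{\left(q \right)} + 12057\right) + z{\left(-5 \right)}} = -36612 - \frac{1}{\left(-22 + 12057\right) - 5 \left(8 - 5\right)} = -36612 - \frac{1}{12035 - 15} = -36612 - \frac{1}{12020} = - \frac{440076241}{12020}$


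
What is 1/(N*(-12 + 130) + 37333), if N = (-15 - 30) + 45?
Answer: 1/37333 ≈ 2.6786e-5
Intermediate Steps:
N = 0 (N = -45 + 45 = 0)
1/(N*(-12 + 130) + 37333) = 1/(0*(-12 + 130) + 37333) = 1/(0*118 + 37333) = 1/(0 + 37333) = 1/37333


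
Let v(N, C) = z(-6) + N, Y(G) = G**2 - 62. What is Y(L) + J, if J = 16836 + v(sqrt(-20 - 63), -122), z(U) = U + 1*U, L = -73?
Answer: 22091 + I*sqrt(83) ≈ 22091.0 + 9.1104*I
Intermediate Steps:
z(U) = 2*U (z(U) = U + U = 2*U)
Y(G) = -62 + G**2
v(N, C) = -12 + N (v(N, C) = 2*(-6) + N = -12 + N)
J = 16824 + I*sqrt(83) (J = 16836 + (-12 + sqrt(-20 - 63)) = 16836 + (-12 + sqrt(-83)) = 16836 + (-12 + I*sqrt(83)) = 16824 + I*sqrt(83) ≈ 16824.0 + 9.1104*I)
Y(L) + J = (-62 + (-73)**2) + (16824 + I*sqrt(83)) = (-62 + 5329) + (16824 + I*sqrt(83)) = 5267 + (16824 + I*sqrt(83)) = 22091 + I*sqrt(83)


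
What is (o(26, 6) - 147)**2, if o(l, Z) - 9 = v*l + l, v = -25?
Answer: 580644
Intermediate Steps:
o(l, Z) = 9 - 24*l (o(l, Z) = 9 + (-25*l + l) = 9 - 24*l)
(o(26, 6) - 147)**2 = ((9 - 24*26) - 147)**2 = ((9 - 624) - 147)**2 = (-615 - 147)**2 = (-762)**2 = 580644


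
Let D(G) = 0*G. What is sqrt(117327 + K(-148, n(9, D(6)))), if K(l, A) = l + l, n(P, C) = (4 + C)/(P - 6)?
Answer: sqrt(117031) ≈ 342.10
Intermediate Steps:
D(G) = 0
n(P, C) = (4 + C)/(-6 + P)
K(l, A) = 2*l
sqrt(117327 + K(-148, n(9, D(6)))) = sqrt(117327 + 2*(-148)) = sqrt(117327 - 296) = sqrt(117031)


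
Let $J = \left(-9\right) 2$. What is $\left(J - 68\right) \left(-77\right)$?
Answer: $6622$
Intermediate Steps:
$J = -18$
$\left(J - 68\right) \left(-77\right) = \left(-18 - 68\right) \left(-77\right) = \left(-86\right) \left(-77\right) = 6622$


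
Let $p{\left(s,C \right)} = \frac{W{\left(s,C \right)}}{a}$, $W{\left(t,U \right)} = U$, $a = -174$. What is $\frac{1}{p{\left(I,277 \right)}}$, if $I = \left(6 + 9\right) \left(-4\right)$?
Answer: $- \frac{174}{277} \approx -0.62816$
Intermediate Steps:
$I = -60$ ($I = 15 \left(-4\right) = -60$)
$p{\left(s,C \right)} = - \frac{C}{174}$ ($p{\left(s,C \right)} = \frac{C}{-174} = C \left(- \frac{1}{174}\right) = - \frac{C}{174}$)
$\frac{1}{p{\left(I,277 \right)}} = \frac{1}{\left(- \frac{1}{174}\right) 277} = \frac{1}{- \frac{277}{174}} = - \frac{174}{277}$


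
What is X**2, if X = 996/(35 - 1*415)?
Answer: 62001/9025 ≈ 6.8699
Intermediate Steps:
X = -249/95 (X = 996/(35 - 415) = 996/(-380) = 996*(-1/380) = -249/95 ≈ -2.6211)
X**2 = (-249/95)**2 = 62001/9025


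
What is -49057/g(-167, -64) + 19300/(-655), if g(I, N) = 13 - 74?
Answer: 6191007/7991 ≈ 774.75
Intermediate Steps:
g(I, N) = -61
-49057/g(-167, -64) + 19300/(-655) = -49057/(-61) + 19300/(-655) = -49057*(-1/61) + 19300*(-1/655) = 49057/61 - 3860/131 = 6191007/7991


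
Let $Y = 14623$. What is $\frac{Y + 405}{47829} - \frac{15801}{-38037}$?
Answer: $\frac{442455355}{606423891} \approx 0.72961$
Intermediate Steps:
$\frac{Y + 405}{47829} - \frac{15801}{-38037} = \frac{14623 + 405}{47829} - \frac{15801}{-38037} = 15028 \cdot \frac{1}{47829} - - \frac{5267}{12679} = \frac{15028}{47829} + \frac{5267}{12679} = \frac{442455355}{606423891}$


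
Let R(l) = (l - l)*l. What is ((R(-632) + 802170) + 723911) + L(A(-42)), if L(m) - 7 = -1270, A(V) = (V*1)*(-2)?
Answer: 1524818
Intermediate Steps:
R(l) = 0 (R(l) = 0*l = 0)
A(V) = -2*V (A(V) = V*(-2) = -2*V)
L(m) = -1263 (L(m) = 7 - 1270 = -1263)
((R(-632) + 802170) + 723911) + L(A(-42)) = ((0 + 802170) + 723911) - 1263 = (802170 + 723911) - 1263 = 1526081 - 1263 = 1524818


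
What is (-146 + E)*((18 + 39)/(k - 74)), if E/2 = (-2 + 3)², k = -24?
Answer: 4104/49 ≈ 83.755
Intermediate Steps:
E = 2 (E = 2*(-2 + 3)² = 2*1² = 2*1 = 2)
(-146 + E)*((18 + 39)/(k - 74)) = (-146 + 2)*((18 + 39)/(-24 - 74)) = -8208/(-98) = -8208*(-1)/98 = -144*(-57/98) = 4104/49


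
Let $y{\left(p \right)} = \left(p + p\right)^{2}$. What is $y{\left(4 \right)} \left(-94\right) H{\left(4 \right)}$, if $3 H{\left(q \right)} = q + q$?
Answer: $- \frac{48128}{3} \approx -16043.0$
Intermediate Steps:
$H{\left(q \right)} = \frac{2 q}{3}$ ($H{\left(q \right)} = \frac{q + q}{3} = \frac{2 q}{3}$)
$y{\left(p \right)} = 4 p^{2}$ ($y{\left(p \right)} = \left(2 p\right)^{2} = 4 p^{2}$)
$y{\left(4 \right)} \left(-94\right) H{\left(4 \right)} = 4 \cdot 4^{2} \left(-94\right) \frac{2}{3} \cdot 4 = 4 \cdot 16 \left(-94\right) \frac{8}{3} = 64 \left(-94\right) \frac{8}{3} = \left(-6016\right) \frac{8}{3} = - \frac{48128}{3}$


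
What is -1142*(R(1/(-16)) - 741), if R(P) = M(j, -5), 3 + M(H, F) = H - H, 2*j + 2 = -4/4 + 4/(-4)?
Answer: 849648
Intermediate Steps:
j = -2 (j = -1 + (-4/4 + 4/(-4))/2 = -1 + (-4*¼ + 4*(-¼))/2 = -1 + (-1 - 1)/2 = -1 + (½)*(-2) = -1 - 1 = -2)
M(H, F) = -3 (M(H, F) = -3 + (H - H) = -3 + 0 = -3)
R(P) = -3
-1142*(R(1/(-16)) - 741) = -1142*(-3 - 741) = -1142*(-744) = 849648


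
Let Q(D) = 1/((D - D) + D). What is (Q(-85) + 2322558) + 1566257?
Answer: 330549274/85 ≈ 3.8888e+6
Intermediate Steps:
Q(D) = 1/D (Q(D) = 1/(0 + D) = 1/D)
(Q(-85) + 2322558) + 1566257 = (1/(-85) + 2322558) + 1566257 = (-1/85 + 2322558) + 1566257 = 197417429/85 + 1566257 = 330549274/85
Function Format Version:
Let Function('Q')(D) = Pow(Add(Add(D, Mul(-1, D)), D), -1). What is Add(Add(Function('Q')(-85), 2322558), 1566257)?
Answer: Rational(330549274, 85) ≈ 3.8888e+6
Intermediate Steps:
Function('Q')(D) = Pow(D, -1) (Function('Q')(D) = Pow(Add(0, D), -1) = Pow(D, -1))
Add(Add(Function('Q')(-85), 2322558), 1566257) = Add(Add(Pow(-85, -1), 2322558), 1566257) = Add(Add(Rational(-1, 85), 2322558), 1566257) = Add(Rational(197417429, 85), 1566257) = Rational(330549274, 85)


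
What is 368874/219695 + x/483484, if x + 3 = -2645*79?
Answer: 66218824603/53109508690 ≈ 1.2468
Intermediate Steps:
x = -208958 (x = -3 - 2645*79 = -3 - 208955 = -208958)
368874/219695 + x/483484 = 368874/219695 - 208958/483484 = 368874*(1/219695) - 208958*1/483484 = 368874/219695 - 104479/241742 = 66218824603/53109508690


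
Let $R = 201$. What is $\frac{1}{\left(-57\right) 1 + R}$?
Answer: $\frac{1}{144} \approx 0.0069444$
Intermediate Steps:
$\frac{1}{\left(-57\right) 1 + R} = \frac{1}{\left(-57\right) 1 + 201} = \frac{1}{-57 + 201} = \frac{1}{144}$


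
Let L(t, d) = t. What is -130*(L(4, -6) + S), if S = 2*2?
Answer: -1040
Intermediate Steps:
S = 4
-130*(L(4, -6) + S) = -130*(4 + 4) = -130*8 = -1040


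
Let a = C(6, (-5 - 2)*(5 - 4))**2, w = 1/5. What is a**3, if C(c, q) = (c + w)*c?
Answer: 41407371740736/15625 ≈ 2.6501e+9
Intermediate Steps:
w = 1/5 ≈ 0.20000
C(c, q) = c*(1/5 + c) (C(c, q) = (c + 1/5)*c = (1/5 + c)*c = c*(1/5 + c))
a = 34596/25 (a = (6*(1/5 + 6))**2 = (6*(31/5))**2 = (186/5)**2 = 34596/25 ≈ 1383.8)
a**3 = (34596/25)**3 = 41407371740736/15625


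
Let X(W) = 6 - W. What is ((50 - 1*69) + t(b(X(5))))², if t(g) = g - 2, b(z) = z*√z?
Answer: 400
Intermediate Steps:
b(z) = z^(3/2)
t(g) = -2 + g
((50 - 1*69) + t(b(X(5))))² = ((50 - 1*69) + (-2 + (6 - 1*5)^(3/2)))² = ((50 - 69) + (-2 + (6 - 5)^(3/2)))² = (-19 + (-2 + 1^(3/2)))² = (-19 + (-2 + 1))² = (-19 - 1)² = (-20)² = 400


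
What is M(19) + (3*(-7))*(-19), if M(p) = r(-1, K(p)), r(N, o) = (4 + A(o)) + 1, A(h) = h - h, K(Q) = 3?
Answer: 404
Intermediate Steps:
A(h) = 0
r(N, o) = 5 (r(N, o) = (4 + 0) + 1 = 4 + 1 = 5)
M(p) = 5
M(19) + (3*(-7))*(-19) = 5 + (3*(-7))*(-19) = 5 - 21*(-19) = 5 + 399 = 404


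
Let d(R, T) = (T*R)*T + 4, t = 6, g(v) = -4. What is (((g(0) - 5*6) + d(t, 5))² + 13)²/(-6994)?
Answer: -207734569/6994 ≈ -29702.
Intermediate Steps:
d(R, T) = 4 + R*T² (d(R, T) = (R*T)*T + 4 = R*T² + 4 = 4 + R*T²)
(((g(0) - 5*6) + d(t, 5))² + 13)²/(-6994) = (((-4 - 5*6) + (4 + 6*5²))² + 13)²/(-6994) = (((-4 - 30) + (4 + 6*25))² + 13)²*(-1/6994) = ((-34 + (4 + 150))² + 13)²*(-1/6994) = ((-34 + 154)² + 13)²*(-1/6994) = (120² + 13)²*(-1/6994) = (14400 + 13)²*(-1/6994) = 14413²*(-1/6994) = 207734569*(-1/6994) = -207734569/6994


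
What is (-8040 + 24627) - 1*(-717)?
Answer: 17304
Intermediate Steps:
(-8040 + 24627) - 1*(-717) = 16587 + 717 = 17304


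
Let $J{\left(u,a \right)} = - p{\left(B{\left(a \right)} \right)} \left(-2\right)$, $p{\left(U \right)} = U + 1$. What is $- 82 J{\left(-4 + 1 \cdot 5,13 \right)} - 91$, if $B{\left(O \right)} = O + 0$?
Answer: $-2387$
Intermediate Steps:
$B{\left(O \right)} = O$
$p{\left(U \right)} = 1 + U$
$J{\left(u,a \right)} = 2 + 2 a$ ($J{\left(u,a \right)} = - (1 + a) \left(-2\right) = \left(-1 - a\right) \left(-2\right) = 2 + 2 a$)
$- 82 J{\left(-4 + 1 \cdot 5,13 \right)} - 91 = - 82 \left(2 + 2 \cdot 13\right) - 91 = - 82 \left(2 + 26\right) - 91 = \left(-82\right) 28 - 91 = -2296 - 91 = -2387$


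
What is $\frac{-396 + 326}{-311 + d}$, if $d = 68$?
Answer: $\frac{70}{243} \approx 0.28807$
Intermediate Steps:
$\frac{-396 + 326}{-311 + d} = \frac{-396 + 326}{-311 + 68} = - \frac{70}{-243} = \left(-70\right) \left(- \frac{1}{243}\right) = \frac{70}{243}$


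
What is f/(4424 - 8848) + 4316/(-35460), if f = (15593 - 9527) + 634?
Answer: -16042249/9804690 ≈ -1.6362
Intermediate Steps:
f = 6700 (f = 6066 + 634 = 6700)
f/(4424 - 8848) + 4316/(-35460) = 6700/(4424 - 8848) + 4316/(-35460) = 6700/(-4424) + 4316*(-1/35460) = 6700*(-1/4424) - 1079/8865 = -1675/1106 - 1079/8865 = -16042249/9804690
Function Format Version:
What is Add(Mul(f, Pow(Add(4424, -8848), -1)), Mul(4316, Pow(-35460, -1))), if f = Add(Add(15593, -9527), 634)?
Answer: Rational(-16042249, 9804690) ≈ -1.6362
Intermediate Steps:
f = 6700 (f = Add(6066, 634) = 6700)
Add(Mul(f, Pow(Add(4424, -8848), -1)), Mul(4316, Pow(-35460, -1))) = Add(Mul(6700, Pow(Add(4424, -8848), -1)), Mul(4316, Pow(-35460, -1))) = Add(Mul(6700, Pow(-4424, -1)), Mul(4316, Rational(-1, 35460))) = Add(Mul(6700, Rational(-1, 4424)), Rational(-1079, 8865)) = Add(Rational(-1675, 1106), Rational(-1079, 8865)) = Rational(-16042249, 9804690)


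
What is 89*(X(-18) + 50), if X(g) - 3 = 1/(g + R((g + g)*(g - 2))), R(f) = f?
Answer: 3311423/702 ≈ 4717.1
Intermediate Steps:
X(g) = 3 + 1/(g + 2*g*(-2 + g)) (X(g) = 3 + 1/(g + (g + g)*(g - 2)) = 3 + 1/(g + (2*g)*(-2 + g)) = 3 + 1/(g + 2*g*(-2 + g)))
89*(X(-18) + 50) = 89*((1 - 9*(-18) + 6*(-18)²)/((-18)*(-3 + 2*(-18))) + 50) = 89*(-(1 + 162 + 6*324)/(18*(-3 - 36)) + 50) = 89*(-1/18*(1 + 162 + 1944)/(-39) + 50) = 89*(-1/18*(-1/39)*2107 + 50) = 89*(2107/702 + 50) = 89*(37207/702) = 3311423/702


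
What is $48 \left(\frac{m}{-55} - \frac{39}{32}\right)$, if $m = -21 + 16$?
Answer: $- \frac{1191}{22} \approx -54.136$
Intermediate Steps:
$m = -5$
$48 \left(\frac{m}{-55} - \frac{39}{32}\right) = 48 \left(- \frac{5}{-55} - \frac{39}{32}\right) = 48 \left(\left(-5\right) \left(- \frac{1}{55}\right) - \frac{39}{32}\right) = 48 \left(\frac{1}{11} - \frac{39}{32}\right) = 48 \left(- \frac{397}{352}\right) = - \frac{1191}{22}$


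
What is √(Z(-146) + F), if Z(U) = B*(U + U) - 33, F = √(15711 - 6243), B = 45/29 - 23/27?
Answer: √(-16169385 + 408726*√263)/261 ≈ 11.835*I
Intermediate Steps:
B = 548/783 (B = 45*(1/29) - 23*1/27 = 45/29 - 23/27 = 548/783 ≈ 0.69987)
F = 6*√263 (F = √9468 = 6*√263 ≈ 97.304)
Z(U) = -33 + 1096*U/783 (Z(U) = 548*(U + U)/783 - 33 = 548*(2*U)/783 - 33 = 1096*U/783 - 33 = -33 + 1096*U/783)
√(Z(-146) + F) = √((-33 + (1096/783)*(-146)) + 6*√263) = √((-33 - 160016/783) + 6*√263) = √(-185855/783 + 6*√263)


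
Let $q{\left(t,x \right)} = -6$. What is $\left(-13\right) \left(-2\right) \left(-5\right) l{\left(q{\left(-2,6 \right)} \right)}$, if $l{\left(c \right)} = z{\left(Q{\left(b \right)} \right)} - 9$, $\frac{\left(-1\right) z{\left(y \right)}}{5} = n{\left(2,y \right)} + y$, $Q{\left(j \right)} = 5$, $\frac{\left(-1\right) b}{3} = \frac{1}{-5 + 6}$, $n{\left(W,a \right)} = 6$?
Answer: $8320$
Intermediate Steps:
$b = -3$ ($b = - \frac{3}{-5 + 6} = - \frac{3}{1} = \left(-3\right) 1 = -3$)
$z{\left(y \right)} = -30 - 5 y$ ($z{\left(y \right)} = - 5 \left(6 + y\right) = -30 - 5 y$)
$l{\left(c \right)} = -64$ ($l{\left(c \right)} = \left(-30 - 25\right) - 9 = -55 - 9 = -64$)
$\left(-13\right) \left(-2\right) \left(-5\right) l{\left(q{\left(-2,6 \right)} \right)} = \left(-13\right) \left(-2\right) \left(-5\right) \left(-64\right) = 26 \left(-5\right) \left(-64\right) = \left(-130\right) \left(-64\right) = 8320$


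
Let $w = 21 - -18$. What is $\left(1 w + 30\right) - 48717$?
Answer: $-48648$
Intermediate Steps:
$w = 39$ ($w = 21 + 18 = 39$)
$\left(1 w + 30\right) - 48717 = \left(1 \cdot 39 + 30\right) - 48717 = \left(39 + 30\right) - 48717 = 69 - 48717 = -48648$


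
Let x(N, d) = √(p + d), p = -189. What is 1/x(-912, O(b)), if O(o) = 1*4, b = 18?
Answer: -I*√185/185 ≈ -0.073521*I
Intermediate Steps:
O(o) = 4
x(N, d) = √(-189 + d)
1/x(-912, O(b)) = 1/(√(-189 + 4)) = 1/(√(-185)) = 1/(I*√185) = -I*√185/185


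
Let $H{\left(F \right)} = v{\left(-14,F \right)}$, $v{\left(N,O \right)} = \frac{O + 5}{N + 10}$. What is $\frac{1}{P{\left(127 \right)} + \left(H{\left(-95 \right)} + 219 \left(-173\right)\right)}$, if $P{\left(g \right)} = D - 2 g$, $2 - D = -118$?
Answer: $- \frac{2}{75997} \approx -2.6317 \cdot 10^{-5}$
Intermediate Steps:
$D = 120$ ($D = 2 - -118 = 2 + 118 = 120$)
$v{\left(N,O \right)} = \frac{5 + O}{10 + N}$
$P{\left(g \right)} = 120 - 2 g$
$H{\left(F \right)} = - \frac{5}{4} - \frac{F}{4}$ ($H{\left(F \right)} = \frac{5 + F}{10 - 14} = \frac{5 + F}{-4} = - \frac{5 + F}{4} = - \frac{5}{4} - \frac{F}{4}$)
$\frac{1}{P{\left(127 \right)} + \left(H{\left(-95 \right)} + 219 \left(-173\right)\right)} = \frac{1}{\left(120 - 254\right) + \left(\left(- \frac{5}{4} - - \frac{95}{4}\right) + 219 \left(-173\right)\right)} = \frac{1}{\left(120 - 254\right) + \left(\left(- \frac{5}{4} + \frac{95}{4}\right) - 37887\right)} = \frac{1}{-134 + \left(\frac{45}{2} - 37887\right)} = \frac{1}{-134 - \frac{75729}{2}} = \frac{1}{- \frac{75997}{2}} = - \frac{2}{75997}$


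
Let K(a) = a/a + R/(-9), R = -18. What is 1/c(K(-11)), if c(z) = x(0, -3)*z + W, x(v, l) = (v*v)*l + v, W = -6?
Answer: -⅙ ≈ -0.16667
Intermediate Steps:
x(v, l) = v + l*v² (x(v, l) = v²*l + v = l*v² + v = v + l*v²)
K(a) = 3 (K(a) = a/a - 18/(-9) = 1 - 18*(-⅑) = 1 + 2 = 3)
c(z) = -6 (c(z) = (0*(1 - 3*0))*z - 6 = (0*(1 + 0))*z - 6 = (0*1)*z - 6 = 0*z - 6 = 0 - 6 = -6)
1/c(K(-11)) = 1/(-6) = -⅙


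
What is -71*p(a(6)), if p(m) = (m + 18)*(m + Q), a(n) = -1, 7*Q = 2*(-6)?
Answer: 22933/7 ≈ 3276.1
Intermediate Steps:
Q = -12/7 (Q = (2*(-6))/7 = (⅐)*(-12) = -12/7 ≈ -1.7143)
p(m) = (18 + m)*(-12/7 + m) (p(m) = (m + 18)*(m - 12/7) = (18 + m)*(-12/7 + m))
-71*p(a(6)) = -71*(-216/7 + (-1)² + (114/7)*(-1)) = -71*(-216/7 + 1 - 114/7) = -71*(-323/7) = 22933/7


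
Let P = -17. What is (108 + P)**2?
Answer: 8281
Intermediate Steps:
(108 + P)**2 = (108 - 17)**2 = 91**2 = 8281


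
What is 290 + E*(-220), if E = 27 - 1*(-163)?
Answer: -41510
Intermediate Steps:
E = 190 (E = 27 + 163 = 190)
290 + E*(-220) = 290 + 190*(-220) = 290 - 41800 = -41510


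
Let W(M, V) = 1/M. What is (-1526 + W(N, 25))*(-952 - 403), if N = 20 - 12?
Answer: 16540485/8 ≈ 2.0676e+6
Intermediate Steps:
N = 8
(-1526 + W(N, 25))*(-952 - 403) = (-1526 + 1/8)*(-952 - 403) = (-1526 + ⅛)*(-1355) = -12207/8*(-1355) = 16540485/8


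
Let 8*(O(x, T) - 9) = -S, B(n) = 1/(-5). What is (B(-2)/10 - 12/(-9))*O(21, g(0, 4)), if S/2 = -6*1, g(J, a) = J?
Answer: 1379/100 ≈ 13.790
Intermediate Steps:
B(n) = -1/5
S = -12 (S = 2*(-6*1) = 2*(-6) = -12)
O(x, T) = 21/2 (O(x, T) = 9 + (-1*(-12))/8 = 9 + (1/8)*12 = 9 + 3/2 = 21/2)
(B(-2)/10 - 12/(-9))*O(21, g(0, 4)) = (-1/5/10 - 12/(-9))*(21/2) = (-1/5*1/10 - 12*(-1/9))*(21/2) = (-1/50 + 4/3)*(21/2) = (197/150)*(21/2) = 1379/100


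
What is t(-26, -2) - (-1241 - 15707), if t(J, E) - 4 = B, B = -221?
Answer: 16731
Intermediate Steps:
t(J, E) = -217 (t(J, E) = 4 - 221 = -217)
t(-26, -2) - (-1241 - 15707) = -217 - (-1241 - 15707) = -217 - 1*(-16948) = -217 + 16948 = 16731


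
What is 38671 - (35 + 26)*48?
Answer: 35743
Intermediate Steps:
38671 - (35 + 26)*48 = 38671 - 61*48 = 38671 - 1*2928 = 38671 - 2928 = 35743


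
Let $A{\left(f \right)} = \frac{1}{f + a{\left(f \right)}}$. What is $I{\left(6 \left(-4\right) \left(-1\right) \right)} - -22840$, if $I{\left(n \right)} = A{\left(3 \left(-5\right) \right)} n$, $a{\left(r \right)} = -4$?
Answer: $\frac{433936}{19} \approx 22839.0$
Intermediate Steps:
$A{\left(f \right)} = \frac{1}{-4 + f}$ ($A{\left(f \right)} = \frac{1}{f - 4} = \frac{1}{-4 + f}$)
$I{\left(n \right)} = - \frac{n}{19}$ ($I{\left(n \right)} = \frac{n}{-4 + 3 \left(-5\right)} = \frac{n}{-4 - 15} = \frac{n}{-19} = - \frac{n}{19}$)
$I{\left(6 \left(-4\right) \left(-1\right) \right)} - -22840 = - \frac{6 \left(-4\right) \left(-1\right)}{19} - -22840 = - \frac{\left(-24\right) \left(-1\right)}{19} + 22840 = \left(- \frac{1}{19}\right) 24 + 22840 = - \frac{24}{19} + 22840 = \frac{433936}{19}$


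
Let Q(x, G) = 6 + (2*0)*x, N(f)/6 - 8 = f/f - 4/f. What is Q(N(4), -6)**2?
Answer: 36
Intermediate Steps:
N(f) = 54 - 24/f (N(f) = 48 + 6*(f/f - 4/f) = 48 + 6*(1 - 4/f) = 48 + (6 - 24/f) = 54 - 24/f)
Q(x, G) = 6 (Q(x, G) = 6 + 0*x = 6 + 0 = 6)
Q(N(4), -6)**2 = 6**2 = 36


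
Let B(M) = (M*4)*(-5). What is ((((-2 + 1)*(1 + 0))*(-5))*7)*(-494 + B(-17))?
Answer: -5390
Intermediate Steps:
B(M) = -20*M (B(M) = (4*M)*(-5) = -20*M)
((((-2 + 1)*(1 + 0))*(-5))*7)*(-494 + B(-17)) = ((((-2 + 1)*(1 + 0))*(-5))*7)*(-494 - 20*(-17)) = ((-1*1*(-5))*7)*(-494 + 340) = (-1*(-5)*7)*(-154) = (5*7)*(-154) = 35*(-154) = -5390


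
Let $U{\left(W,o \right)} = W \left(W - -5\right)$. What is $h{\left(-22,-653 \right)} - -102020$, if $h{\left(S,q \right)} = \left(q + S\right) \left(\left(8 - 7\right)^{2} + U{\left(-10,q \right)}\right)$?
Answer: $67595$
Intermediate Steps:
$U{\left(W,o \right)} = W \left(5 + W\right)$ ($U{\left(W,o \right)} = W \left(W + 5\right) = W \left(5 + W\right)$)
$h{\left(S,q \right)} = 51 S + 51 q$ ($h{\left(S,q \right)} = \left(q + S\right) \left(\left(8 - 7\right)^{2} - 10 \left(5 - 10\right)\right) = \left(S + q\right) \left(1^{2} - -50\right) = \left(S + q\right) \left(1 + 50\right) = \left(S + q\right) 51 = 51 S + 51 q$)
$h{\left(-22,-653 \right)} - -102020 = \left(51 \left(-22\right) + 51 \left(-653\right)\right) - -102020 = \left(-1122 - 33303\right) + 102020 = -34425 + 102020 = 67595$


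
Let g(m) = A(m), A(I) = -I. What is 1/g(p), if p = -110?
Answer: 1/110 ≈ 0.0090909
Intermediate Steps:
g(m) = -m
1/g(p) = 1/(-1*(-110)) = 1/110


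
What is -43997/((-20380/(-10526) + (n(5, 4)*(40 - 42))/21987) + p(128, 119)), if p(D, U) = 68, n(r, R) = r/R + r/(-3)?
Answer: -30547358467542/48557084543 ≈ -629.10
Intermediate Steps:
n(r, R) = -r/3 + r/R (n(r, R) = r/R + r*(-⅓) = r/R - r/3 = -r/3 + r/R)
-43997/((-20380/(-10526) + (n(5, 4)*(40 - 42))/21987) + p(128, 119)) = -43997/((-20380/(-10526) + ((-⅓*5 + 5/4)*(40 - 42))/21987) + 68) = -43997/((-20380*(-1/10526) + ((-5/3 + 5*(¼))*(-2))*(1/21987)) + 68) = -43997/((10190/5263 + ((-5/3 + 5/4)*(-2))*(1/21987)) + 68) = -43997/((10190/5263 - 5/12*(-2)*(1/21987)) + 68) = -43997/((10190/5263 + (⅚)*(1/21987)) + 68) = -43997/((10190/5263 + 5/131922) + 68) = -43997/(1344311495/694305486 + 68) = -43997/48557084543/694305486 = -43997*694305486/48557084543 = -30547358467542/48557084543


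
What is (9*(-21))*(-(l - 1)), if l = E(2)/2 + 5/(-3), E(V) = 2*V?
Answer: -126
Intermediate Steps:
l = ⅓ (l = (2*2)/2 + 5/(-3) = 4*(½) + 5*(-⅓) = 2 - 5/3 = ⅓ ≈ 0.33333)
(9*(-21))*(-(l - 1)) = (9*(-21))*(-(⅓ - 1)) = -(-189)*(-2)/3 = -189*⅔ = -126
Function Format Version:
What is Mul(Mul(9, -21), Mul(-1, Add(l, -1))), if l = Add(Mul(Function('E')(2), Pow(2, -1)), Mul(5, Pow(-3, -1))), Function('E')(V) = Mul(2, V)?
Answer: -126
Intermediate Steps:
l = Rational(1, 3) (l = Add(Mul(Mul(2, 2), Pow(2, -1)), Mul(5, Pow(-3, -1))) = Add(Mul(4, Rational(1, 2)), Mul(5, Rational(-1, 3))) = Add(2, Rational(-5, 3)) = Rational(1, 3) ≈ 0.33333)
Mul(Mul(9, -21), Mul(-1, Add(l, -1))) = Mul(Mul(9, -21), Mul(-1, Add(Rational(1, 3), -1))) = Mul(-189, Mul(-1, Rational(-2, 3))) = Mul(-189, Rational(2, 3)) = -126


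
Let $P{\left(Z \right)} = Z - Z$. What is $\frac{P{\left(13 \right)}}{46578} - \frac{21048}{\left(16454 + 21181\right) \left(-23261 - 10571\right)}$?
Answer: $\frac{877}{53052805} \approx 1.6531 \cdot 10^{-5}$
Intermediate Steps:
$P{\left(Z \right)} = 0$
$\frac{P{\left(13 \right)}}{46578} - \frac{21048}{\left(16454 + 21181\right) \left(-23261 - 10571\right)} = \frac{0}{46578} - \frac{21048}{\left(16454 + 21181\right) \left(-23261 - 10571\right)} = 0 \cdot \frac{1}{46578} - \frac{21048}{37635 \left(-33832\right)} = 0 - \frac{21048}{-1273267320} = 0 - - \frac{877}{53052805} = 0 + \frac{877}{53052805} = \frac{877}{53052805}$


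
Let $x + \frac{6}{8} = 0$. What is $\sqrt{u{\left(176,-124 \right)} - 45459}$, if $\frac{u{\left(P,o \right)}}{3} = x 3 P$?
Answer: $3 i \sqrt{5183} \approx 215.98 i$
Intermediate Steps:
$x = - \frac{3}{4}$ ($x = - \frac{3}{4} + 0 = - \frac{3}{4} \approx -0.75$)
$u{\left(P,o \right)} = - \frac{27 P}{4}$ ($u{\left(P,o \right)} = 3 \left(- \frac{3}{4}\right) 3 P = 3 \left(- \frac{9 P}{4}\right) = - \frac{27 P}{4}$)
$\sqrt{u{\left(176,-124 \right)} - 45459} = \sqrt{\left(- \frac{27}{4}\right) 176 - 45459} = \sqrt{-1188 - 45459} = \sqrt{-46647} = 3 i \sqrt{5183}$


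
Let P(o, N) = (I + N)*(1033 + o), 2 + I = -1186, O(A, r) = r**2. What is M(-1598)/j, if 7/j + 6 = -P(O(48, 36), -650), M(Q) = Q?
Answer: -977221744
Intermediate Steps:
I = -1188 (I = -2 - 1186 = -1188)
P(o, N) = (-1188 + N)*(1033 + o)
j = 1/611528 (j = 7/(-6 - (-1227204 - 1188*36**2 + 1033*(-650) - 650*36**2)) = 7/(-6 - (-1227204 - 1188*1296 - 671450 - 650*1296)) = 7/(-6 - (-1227204 - 1539648 - 671450 - 842400)) = 7/(-6 - 1*(-4280702)) = 7/(-6 + 4280702) = 7/4280696 = 7*(1/4280696) = 1/611528 ≈ 1.6352e-6)
M(-1598)/j = -1598/1/611528 = -1598*611528 = -977221744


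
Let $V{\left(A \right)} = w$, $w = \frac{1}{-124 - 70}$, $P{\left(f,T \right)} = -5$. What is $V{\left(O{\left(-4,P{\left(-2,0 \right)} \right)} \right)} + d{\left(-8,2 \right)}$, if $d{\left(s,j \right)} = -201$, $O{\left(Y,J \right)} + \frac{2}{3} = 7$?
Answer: $- \frac{38995}{194} \approx -201.01$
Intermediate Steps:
$w = - \frac{1}{194}$ ($w = \frac{1}{-194} = - \frac{1}{194} \approx -0.0051546$)
$O{\left(Y,J \right)} = \frac{19}{3}$ ($O{\left(Y,J \right)} = - \frac{2}{3} + 7 = \frac{19}{3}$)
$V{\left(A \right)} = - \frac{1}{194}$
$V{\left(O{\left(-4,P{\left(-2,0 \right)} \right)} \right)} + d{\left(-8,2 \right)} = - \frac{1}{194} - 201 = - \frac{38995}{194}$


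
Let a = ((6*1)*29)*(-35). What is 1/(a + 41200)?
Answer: 1/35110 ≈ 2.8482e-5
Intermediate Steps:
a = -6090 (a = (6*29)*(-35) = 174*(-35) = -6090)
1/(a + 41200) = 1/(-6090 + 41200) = 1/35110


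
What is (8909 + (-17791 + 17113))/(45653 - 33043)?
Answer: 8231/12610 ≈ 0.65274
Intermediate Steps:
(8909 + (-17791 + 17113))/(45653 - 33043) = (8909 - 678)/12610 = 8231*(1/12610) = 8231/12610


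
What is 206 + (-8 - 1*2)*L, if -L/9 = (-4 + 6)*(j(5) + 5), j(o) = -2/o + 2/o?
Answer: 1106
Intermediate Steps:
j(o) = 0
L = -90 (L = -9*(-4 + 6)*(0 + 5) = -18*5 = -9*10 = -90)
206 + (-8 - 1*2)*L = 206 + (-8 - 1*2)*(-90) = 206 + (-8 - 2)*(-90) = 206 - 10*(-90) = 206 + 900 = 1106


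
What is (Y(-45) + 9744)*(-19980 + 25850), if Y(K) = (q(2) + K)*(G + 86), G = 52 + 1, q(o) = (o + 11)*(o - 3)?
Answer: 9873340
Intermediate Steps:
q(o) = (-3 + o)*(11 + o) (q(o) = (11 + o)*(-3 + o) = (-3 + o)*(11 + o))
G = 53
Y(K) = -1807 + 139*K (Y(K) = ((-33 + 2² + 8*2) + K)*(53 + 86) = ((-33 + 4 + 16) + K)*139 = (-13 + K)*139 = -1807 + 139*K)
(Y(-45) + 9744)*(-19980 + 25850) = ((-1807 + 139*(-45)) + 9744)*(-19980 + 25850) = ((-1807 - 6255) + 9744)*5870 = (-8062 + 9744)*5870 = 1682*5870 = 9873340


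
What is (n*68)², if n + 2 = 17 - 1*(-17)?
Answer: 4734976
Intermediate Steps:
n = 32 (n = -2 + (17 - 1*(-17)) = -2 + (17 + 17) = -2 + 34 = 32)
(n*68)² = (32*68)² = 2176² = 4734976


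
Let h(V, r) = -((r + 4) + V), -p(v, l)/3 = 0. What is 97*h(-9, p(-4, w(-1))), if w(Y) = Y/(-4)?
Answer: 485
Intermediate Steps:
w(Y) = -Y/4 (w(Y) = Y*(-¼) = -Y/4)
p(v, l) = 0 (p(v, l) = -3*0 = 0)
h(V, r) = -4 - V - r (h(V, r) = -((4 + r) + V) = -(4 + V + r) = -4 - V - r)
97*h(-9, p(-4, w(-1))) = 97*(-4 - 1*(-9) - 1*0) = 97*(-4 + 9 + 0) = 97*5 = 485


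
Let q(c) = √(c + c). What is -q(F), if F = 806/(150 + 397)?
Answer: -2*√220441/547 ≈ -1.7167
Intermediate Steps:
F = 806/547 ≈ 1.4735
q(c) = √2*√c (q(c) = √(2*c) = √2*√c)
-q(F) = -√2*√(806/547) = -√2*√440882/547 = -2*√220441/547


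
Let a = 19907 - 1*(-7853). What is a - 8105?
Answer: 19655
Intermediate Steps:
a = 27760 (a = 19907 + 7853 = 27760)
a - 8105 = 27760 - 8105 = 19655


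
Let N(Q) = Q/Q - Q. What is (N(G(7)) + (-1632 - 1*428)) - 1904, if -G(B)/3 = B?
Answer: -3942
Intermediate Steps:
G(B) = -3*B
N(Q) = 1 - Q
(N(G(7)) + (-1632 - 1*428)) - 1904 = ((1 - (-3)*7) + (-1632 - 1*428)) - 1904 = ((1 - 1*(-21)) + (-1632 - 428)) - 1904 = ((1 + 21) - 2060) - 1904 = (22 - 2060) - 1904 = -2038 - 1904 = -3942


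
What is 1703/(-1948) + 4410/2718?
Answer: 220107/294148 ≈ 0.74829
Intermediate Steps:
1703/(-1948) + 4410/2718 = 1703*(-1/1948) + 4410*(1/2718) = -1703/1948 + 245/151 = 220107/294148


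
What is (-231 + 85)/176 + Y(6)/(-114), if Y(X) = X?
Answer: -1475/1672 ≈ -0.88218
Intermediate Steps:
(-231 + 85)/176 + Y(6)/(-114) = (-231 + 85)/176 + 6/(-114) = -146*1/176 + 6*(-1/114) = -73/88 - 1/19 = -1475/1672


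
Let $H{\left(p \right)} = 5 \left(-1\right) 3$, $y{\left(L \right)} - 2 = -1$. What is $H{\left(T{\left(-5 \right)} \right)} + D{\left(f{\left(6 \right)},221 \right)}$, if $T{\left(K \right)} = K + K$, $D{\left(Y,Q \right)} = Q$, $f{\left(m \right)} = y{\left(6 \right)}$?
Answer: $206$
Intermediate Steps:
$y{\left(L \right)} = 1$ ($y{\left(L \right)} = 2 - 1 = 1$)
$f{\left(m \right)} = 1$
$T{\left(K \right)} = 2 K$
$H{\left(p \right)} = -15$ ($H{\left(p \right)} = \left(-5\right) 3 = -15$)
$H{\left(T{\left(-5 \right)} \right)} + D{\left(f{\left(6 \right)},221 \right)} = -15 + 221 = 206$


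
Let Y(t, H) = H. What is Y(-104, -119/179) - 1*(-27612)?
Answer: 4942429/179 ≈ 27611.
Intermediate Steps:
Y(-104, -119/179) - 1*(-27612) = -119/179 - 1*(-27612) = -119*1/179 + 27612 = -119/179 + 27612 = 4942429/179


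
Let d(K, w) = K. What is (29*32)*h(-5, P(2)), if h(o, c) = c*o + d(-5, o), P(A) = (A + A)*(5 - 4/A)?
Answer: -60320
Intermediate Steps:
P(A) = 2*A*(5 - 4/A) (P(A) = (2*A)*(5 - 4/A) = 2*A*(5 - 4/A))
h(o, c) = -5 + c*o (h(o, c) = c*o - 5 = -5 + c*o)
(29*32)*h(-5, P(2)) = (29*32)*(-5 + (-8 + 10*2)*(-5)) = 928*(-5 + (-8 + 20)*(-5)) = 928*(-5 + 12*(-5)) = 928*(-5 - 60) = 928*(-65) = -60320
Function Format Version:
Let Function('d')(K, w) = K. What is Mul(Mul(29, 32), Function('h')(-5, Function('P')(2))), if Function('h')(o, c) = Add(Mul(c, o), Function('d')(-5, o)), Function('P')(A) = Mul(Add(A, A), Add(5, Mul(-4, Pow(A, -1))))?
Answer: -60320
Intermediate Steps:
Function('P')(A) = Mul(2, A, Add(5, Mul(-4, Pow(A, -1)))) (Function('P')(A) = Mul(Mul(2, A), Add(5, Mul(-4, Pow(A, -1)))) = Mul(2, A, Add(5, Mul(-4, Pow(A, -1)))))
Function('h')(o, c) = Add(-5, Mul(c, o)) (Function('h')(o, c) = Add(Mul(c, o), -5) = Add(-5, Mul(c, o)))
Mul(Mul(29, 32), Function('h')(-5, Function('P')(2))) = Mul(Mul(29, 32), Add(-5, Mul(Add(-8, Mul(10, 2)), -5))) = Mul(928, Add(-5, Mul(Add(-8, 20), -5))) = Mul(928, Add(-5, Mul(12, -5))) = Mul(928, Add(-5, -60)) = Mul(928, -65) = -60320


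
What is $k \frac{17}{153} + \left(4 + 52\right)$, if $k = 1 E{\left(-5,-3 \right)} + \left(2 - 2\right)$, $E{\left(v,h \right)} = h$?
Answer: $\frac{167}{3} \approx 55.667$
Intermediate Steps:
$k = -3$ ($k = 1 \left(-3\right) + \left(2 - 2\right) = -3 + 0 = -3$)
$k \frac{17}{153} + \left(4 + 52\right) = - 3 \cdot \frac{17}{153} + \left(4 + 52\right) = - 3 \cdot 17 \cdot \frac{1}{153} + 56 = \left(-3\right) \frac{1}{9} + 56 = - \frac{1}{3} + 56 = \frac{167}{3}$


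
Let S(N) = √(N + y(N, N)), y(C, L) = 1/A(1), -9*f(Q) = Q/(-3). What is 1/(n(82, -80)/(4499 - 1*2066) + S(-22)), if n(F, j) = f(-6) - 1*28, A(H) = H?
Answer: -5561838/10069115305 - 479478609*I*√21/10069115305 ≈ -0.00055237 - 0.21822*I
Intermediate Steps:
f(Q) = Q/27 (f(Q) = -Q/(9*(-3)) = -Q*(-1)/(9*3) = -(-1)*Q/27 = Q/27)
y(C, L) = 1 (y(C, L) = 1/1 = 1)
n(F, j) = -254/9 (n(F, j) = (1/27)*(-6) - 1*28 = -2/9 - 28 = -254/9)
S(N) = √(1 + N) (S(N) = √(N + 1) = √(1 + N))
1/(n(82, -80)/(4499 - 1*2066) + S(-22)) = 1/(-254/(9*(4499 - 1*2066)) + √(1 - 22)) = 1/(-254/(9*(4499 - 2066)) + √(-21)) = 1/(-254/9/2433 + I*√21) = 1/(-254/9*1/2433 + I*√21) = 1/(-254/21897 + I*√21)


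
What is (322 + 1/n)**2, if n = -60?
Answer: 373223761/3600 ≈ 1.0367e+5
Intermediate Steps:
(322 + 1/n)**2 = (322 + 1/(-60))**2 = (322 - 1/60)**2 = (19319/60)**2 = 373223761/3600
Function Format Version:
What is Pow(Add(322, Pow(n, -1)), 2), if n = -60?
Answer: Rational(373223761, 3600) ≈ 1.0367e+5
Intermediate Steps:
Pow(Add(322, Pow(n, -1)), 2) = Pow(Add(322, Pow(-60, -1)), 2) = Pow(Add(322, Rational(-1, 60)), 2) = Pow(Rational(19319, 60), 2) = Rational(373223761, 3600)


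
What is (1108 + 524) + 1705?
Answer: 3337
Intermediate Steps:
(1108 + 524) + 1705 = 1632 + 1705 = 3337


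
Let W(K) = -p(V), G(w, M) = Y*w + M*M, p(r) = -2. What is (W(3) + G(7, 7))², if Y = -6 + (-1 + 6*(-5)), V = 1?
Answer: 43264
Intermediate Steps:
Y = -37 (Y = -6 + (-1 - 30) = -6 - 31 = -37)
G(w, M) = M² - 37*w (G(w, M) = -37*w + M*M = -37*w + M² = M² - 37*w)
W(K) = 2 (W(K) = -1*(-2) = 2)
(W(3) + G(7, 7))² = (2 + (7² - 37*7))² = (2 + (49 - 259))² = (2 - 210)² = (-208)² = 43264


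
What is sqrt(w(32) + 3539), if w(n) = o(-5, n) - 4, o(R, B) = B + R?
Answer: sqrt(3562) ≈ 59.682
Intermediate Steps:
w(n) = -9 + n (w(n) = (n - 5) - 4 = (-5 + n) - 4 = -9 + n)
sqrt(w(32) + 3539) = sqrt((-9 + 32) + 3539) = sqrt(23 + 3539) = sqrt(3562)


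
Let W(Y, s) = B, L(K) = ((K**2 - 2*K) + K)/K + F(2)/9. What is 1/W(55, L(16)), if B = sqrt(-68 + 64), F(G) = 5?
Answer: -I/2 ≈ -0.5*I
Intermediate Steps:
L(K) = 5/9 + (K**2 - K)/K (L(K) = ((K**2 - 2*K) + K)/K + 5/9 = (K**2 - K)/K + 5*(1/9) = (K**2 - K)/K + 5/9 = 5/9 + (K**2 - K)/K)
B = 2*I (B = sqrt(-4) = 2*I ≈ 2.0*I)
W(Y, s) = 2*I
1/W(55, L(16)) = 1/(2*I) = -I/2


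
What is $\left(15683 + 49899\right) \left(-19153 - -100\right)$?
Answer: $-1249533846$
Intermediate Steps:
$\left(15683 + 49899\right) \left(-19153 - -100\right) = 65582 \left(-19153 + \left(168 - 68\right)\right) = 65582 \left(-19153 + 100\right) = 65582 \left(-19053\right) = -1249533846$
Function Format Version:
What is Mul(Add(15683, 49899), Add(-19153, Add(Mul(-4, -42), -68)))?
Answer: -1249533846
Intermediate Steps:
Mul(Add(15683, 49899), Add(-19153, Add(Mul(-4, -42), -68))) = Mul(65582, Add(-19153, Add(168, -68))) = Mul(65582, Add(-19153, 100)) = Mul(65582, -19053) = -1249533846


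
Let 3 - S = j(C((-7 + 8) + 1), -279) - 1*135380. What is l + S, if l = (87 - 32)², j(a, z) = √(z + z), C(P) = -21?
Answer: 138408 - 3*I*√62 ≈ 1.3841e+5 - 23.622*I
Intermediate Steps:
j(a, z) = √2*√z (j(a, z) = √(2*z) = √2*√z)
S = 135383 - 3*I*√62 (S = 3 - (√2*√(-279) - 1*135380) = 3 - (√2*(3*I*√31) - 135380) = 3 - (3*I*√62 - 135380) = 3 - (-135380 + 3*I*√62) = 3 + (135380 - 3*I*√62) = 135383 - 3*I*√62 ≈ 1.3538e+5 - 23.622*I)
l = 3025 (l = 55² = 3025)
l + S = 3025 + (135383 - 3*I*√62) = 138408 - 3*I*√62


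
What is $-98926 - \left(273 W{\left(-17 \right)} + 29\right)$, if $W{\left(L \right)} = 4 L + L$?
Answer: $-75750$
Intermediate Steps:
$W{\left(L \right)} = 5 L$
$-98926 - \left(273 W{\left(-17 \right)} + 29\right) = -98926 - \left(273 \cdot 5 \left(-17\right) + 29\right) = -98926 - \left(273 \left(-85\right) + 29\right) = -98926 - \left(-23205 + 29\right) = -98926 - -23176 = -98926 + 23176 = -75750$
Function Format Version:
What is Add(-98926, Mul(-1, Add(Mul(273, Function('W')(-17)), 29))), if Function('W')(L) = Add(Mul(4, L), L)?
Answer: -75750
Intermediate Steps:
Function('W')(L) = Mul(5, L)
Add(-98926, Mul(-1, Add(Mul(273, Function('W')(-17)), 29))) = Add(-98926, Mul(-1, Add(Mul(273, Mul(5, -17)), 29))) = Add(-98926, Mul(-1, Add(Mul(273, -85), 29))) = Add(-98926, Mul(-1, Add(-23205, 29))) = Add(-98926, Mul(-1, -23176)) = Add(-98926, 23176) = -75750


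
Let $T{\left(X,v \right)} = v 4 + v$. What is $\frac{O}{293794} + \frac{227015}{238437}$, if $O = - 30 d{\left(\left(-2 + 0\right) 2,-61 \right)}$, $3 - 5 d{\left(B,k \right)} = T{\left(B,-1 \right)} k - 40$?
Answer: $\frac{33535233937}{35025679989} \approx 0.95745$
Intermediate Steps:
$T{\left(X,v \right)} = 5 v$ ($T{\left(X,v \right)} = 4 v + v = 5 v$)
$d{\left(B,k \right)} = \frac{43}{5} + k$ ($d{\left(B,k \right)} = \frac{3}{5} - \frac{5 \left(-1\right) k - 40}{5} = \frac{3}{5} - \frac{- 5 k - 40}{5} = \frac{3}{5} - \frac{-40 - 5 k}{5} = \frac{3}{5} + \left(8 + k\right) = \frac{43}{5} + k$)
$O = 1572$ ($O = - 30 \left(\frac{43}{5} - 61\right) = \left(-30\right) \left(- \frac{262}{5}\right) = 1572$)
$\frac{O}{293794} + \frac{227015}{238437} = \frac{1572}{293794} + \frac{227015}{238437} = 1572 \cdot \frac{1}{293794} + 227015 \cdot \frac{1}{238437} = \frac{786}{146897} + \frac{227015}{238437} = \frac{33535233937}{35025679989}$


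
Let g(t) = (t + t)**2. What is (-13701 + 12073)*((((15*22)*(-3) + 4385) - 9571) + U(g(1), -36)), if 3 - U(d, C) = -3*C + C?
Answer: 10166860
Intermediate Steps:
g(t) = 4*t**2 (g(t) = (2*t)**2 = 4*t**2)
U(d, C) = 3 + 2*C (U(d, C) = 3 - (-3*C + C) = 3 - (-2)*C = 3 + 2*C)
(-13701 + 12073)*((((15*22)*(-3) + 4385) - 9571) + U(g(1), -36)) = (-13701 + 12073)*((((15*22)*(-3) + 4385) - 9571) + (3 + 2*(-36))) = -1628*(((330*(-3) + 4385) - 9571) + (3 - 72)) = -1628*(((-990 + 4385) - 9571) - 69) = -1628*((3395 - 9571) - 69) = -1628*(-6176 - 69) = -1628*(-6245) = 10166860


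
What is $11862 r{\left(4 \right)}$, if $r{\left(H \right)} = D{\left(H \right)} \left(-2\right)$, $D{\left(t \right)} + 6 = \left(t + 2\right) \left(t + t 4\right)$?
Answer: $-2704536$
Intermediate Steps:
$D{\left(t \right)} = -6 + 5 t \left(2 + t\right)$ ($D{\left(t \right)} = -6 + \left(t + 2\right) \left(t + t 4\right) = -6 + \left(2 + t\right) \left(t + 4 t\right) = -6 + \left(2 + t\right) 5 t = -6 + 5 t \left(2 + t\right)$)
$r{\left(H \right)} = 12 - 20 H - 10 H^{2}$ ($r{\left(H \right)} = \left(-6 + 5 H^{2} + 10 H\right) \left(-2\right) = 12 - 20 H - 10 H^{2}$)
$11862 r{\left(4 \right)} = 11862 \left(12 - 80 - 10 \cdot 4^{2}\right) = 11862 \left(12 - 80 - 160\right) = 11862 \left(-228\right) = -2704536$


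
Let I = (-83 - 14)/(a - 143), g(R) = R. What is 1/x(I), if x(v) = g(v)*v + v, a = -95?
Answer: 56644/32495 ≈ 1.7432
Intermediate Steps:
I = 97/238 (I = (-83 - 14)/(-95 - 143) = -97/(-238) = -97*(-1/238) = 97/238 ≈ 0.40756)
x(v) = v + v² (x(v) = v*v + v = v² + v = v + v²)
1/x(I) = 1/(97*(1 + 97/238)/238) = 1/((97/238)*(335/238)) = 1/(32495/56644) = 56644/32495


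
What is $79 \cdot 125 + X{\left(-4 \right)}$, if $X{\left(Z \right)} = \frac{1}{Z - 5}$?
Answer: $\frac{88874}{9} \approx 9874.9$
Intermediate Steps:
$X{\left(Z \right)} = \frac{1}{-5 + Z}$
$79 \cdot 125 + X{\left(-4 \right)} = 79 \cdot 125 + \frac{1}{-5 - 4} = 9875 + \frac{1}{-9} = 9875 - \frac{1}{9} = \frac{88874}{9}$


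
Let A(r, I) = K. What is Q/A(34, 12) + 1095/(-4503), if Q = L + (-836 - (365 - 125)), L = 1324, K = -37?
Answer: -385753/55537 ≈ -6.9459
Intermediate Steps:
A(r, I) = -37
Q = 248 (Q = 1324 + (-836 - (365 - 125)) = 1324 + (-836 - 1*240) = 1324 + (-836 - 240) = 1324 - 1076 = 248)
Q/A(34, 12) + 1095/(-4503) = 248/(-37) + 1095/(-4503) = 248*(-1/37) + 1095*(-1/4503) = -248/37 - 365/1501 = -385753/55537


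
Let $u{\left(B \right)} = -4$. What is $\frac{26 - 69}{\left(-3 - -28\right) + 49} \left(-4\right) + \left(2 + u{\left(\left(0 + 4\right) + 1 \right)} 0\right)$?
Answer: $\frac{160}{37} \approx 4.3243$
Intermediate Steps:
$\frac{26 - 69}{\left(-3 - -28\right) + 49} \left(-4\right) + \left(2 + u{\left(\left(0 + 4\right) + 1 \right)} 0\right) = \frac{26 - 69}{\left(-3 - -28\right) + 49} \left(-4\right) + \left(2 - 0\right) = - \frac{43}{\left(-3 + 28\right) + 49} \left(-4\right) + \left(2 + 0\right) = - \frac{43}{25 + 49} \left(-4\right) + 2 = - \frac{43}{74} \left(-4\right) + 2 = \left(-43\right) \frac{1}{74} \left(-4\right) + 2 = \left(- \frac{43}{74}\right) \left(-4\right) + 2 = \frac{86}{37} + 2 = \frac{160}{37}$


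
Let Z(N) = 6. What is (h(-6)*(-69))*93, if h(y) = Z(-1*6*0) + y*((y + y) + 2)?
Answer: -423522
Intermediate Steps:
h(y) = 6 + y*(2 + 2*y) (h(y) = 6 + y*((y + y) + 2) = 6 + y*(2*y + 2) = 6 + y*(2 + 2*y))
(h(-6)*(-69))*93 = ((6 + 2*(-6) + 2*(-6)²)*(-69))*93 = ((6 - 12 + 2*36)*(-69))*93 = ((6 - 12 + 72)*(-69))*93 = (66*(-69))*93 = -4554*93 = -423522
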